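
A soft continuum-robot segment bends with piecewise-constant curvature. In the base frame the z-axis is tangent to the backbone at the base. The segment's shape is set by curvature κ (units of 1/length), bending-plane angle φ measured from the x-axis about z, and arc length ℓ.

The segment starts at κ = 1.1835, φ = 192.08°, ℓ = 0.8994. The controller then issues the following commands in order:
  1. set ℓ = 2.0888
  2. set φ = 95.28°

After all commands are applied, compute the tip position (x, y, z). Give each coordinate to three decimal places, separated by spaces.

-0.139 1.501 0.524

initial: κ=1.1835, φ=192.08°, ℓ=0.8994
cmd 1: set ℓ=2.0888 → (κ,φ,ℓ)=(1.1835,192.08°,2.0888) → tip=(-1.4741,-0.3155,0.5244)
cmd 2: set φ=95.28° → (κ,φ,ℓ)=(1.1835,95.28°,2.0888) → tip=(-0.1387,1.5011,0.5244)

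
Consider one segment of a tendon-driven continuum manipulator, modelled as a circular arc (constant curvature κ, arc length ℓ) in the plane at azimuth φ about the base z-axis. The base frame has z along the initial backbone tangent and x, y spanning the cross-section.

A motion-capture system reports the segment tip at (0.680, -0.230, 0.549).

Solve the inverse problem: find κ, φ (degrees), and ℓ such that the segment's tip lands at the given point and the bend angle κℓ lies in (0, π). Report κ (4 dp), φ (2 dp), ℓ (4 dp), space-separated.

ρ = √(x²+y²) = √(0.680² + -0.230²) = 0.71784
φ = atan2(y, x) mod 360° = atan2(-0.230, 0.680) = 341.3126°
|p|² = ρ² + z² = 0.71784² + 0.549² = 0.81670
κ = 2ρ / |p|² = 2×0.71784 / 0.81670 = 1.75791
θ = 2·atan2(ρ, z) = 2·atan2(0.71784, 0.549) = 1.83579 rad
ℓ = θ/κ = 1.83579/1.75791 = 1.04430

1.7579 341.31 1.0443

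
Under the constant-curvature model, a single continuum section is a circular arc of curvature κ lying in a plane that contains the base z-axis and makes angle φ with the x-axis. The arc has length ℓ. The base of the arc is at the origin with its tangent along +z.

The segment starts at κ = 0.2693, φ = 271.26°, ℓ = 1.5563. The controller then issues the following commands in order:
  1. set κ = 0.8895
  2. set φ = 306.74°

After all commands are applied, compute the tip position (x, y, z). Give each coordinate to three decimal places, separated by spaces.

initial: κ=0.2693, φ=271.26°, ℓ=1.5563
cmd 1: set κ=0.8895 → (κ,φ,ℓ)=(0.8895,271.26°,1.5563) → tip=(0.0201,-0.9156,1.1047)
cmd 2: set φ=306.74° → (κ,φ,ℓ)=(0.8895,306.74°,1.5563) → tip=(0.5478,-0.7339,1.1047)

0.548 -0.734 1.105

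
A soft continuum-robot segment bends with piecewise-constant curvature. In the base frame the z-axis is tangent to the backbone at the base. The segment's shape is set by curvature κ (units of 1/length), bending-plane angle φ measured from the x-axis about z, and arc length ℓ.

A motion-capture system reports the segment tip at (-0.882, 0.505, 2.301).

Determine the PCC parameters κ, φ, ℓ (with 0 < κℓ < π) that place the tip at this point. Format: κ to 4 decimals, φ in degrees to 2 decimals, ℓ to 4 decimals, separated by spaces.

ρ = √(x²+y²) = √(-0.882² + 0.505²) = 1.01634
φ = atan2(y, x) mod 360° = atan2(0.505, -0.882) = 150.2062°
|p|² = ρ² + z² = 1.01634² + 2.301² = 6.32755
κ = 2ρ / |p|² = 2×1.01634 / 6.32755 = 0.32124
θ = 2·atan2(ρ, z) = 2·atan2(1.01634, 2.301) = 0.83185 rad
ℓ = θ/κ = 0.83185/0.32124 = 2.58948

0.3212 150.21 2.5895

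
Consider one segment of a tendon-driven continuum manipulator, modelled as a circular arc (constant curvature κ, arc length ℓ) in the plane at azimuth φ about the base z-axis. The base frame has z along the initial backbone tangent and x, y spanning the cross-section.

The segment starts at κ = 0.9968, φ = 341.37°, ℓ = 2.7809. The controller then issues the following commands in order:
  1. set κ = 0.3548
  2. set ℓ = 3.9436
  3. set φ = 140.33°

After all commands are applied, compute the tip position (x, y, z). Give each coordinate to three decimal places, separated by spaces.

-1.799 1.492 2.777

initial: κ=0.9968, φ=341.37°, ℓ=2.7809
cmd 1: set κ=0.3548 → (κ,φ,ℓ)=(0.3548,341.37°,2.7809) → tip=(1.1979,-0.4038,2.3512)
cmd 2: set ℓ=3.9436 → (κ,φ,ℓ)=(0.3548,341.37°,3.9436) → tip=(2.2147,-0.7466,2.7771)
cmd 3: set φ=140.33° → (κ,φ,ℓ)=(0.3548,140.33°,3.9436) → tip=(-1.7990,1.4920,2.7771)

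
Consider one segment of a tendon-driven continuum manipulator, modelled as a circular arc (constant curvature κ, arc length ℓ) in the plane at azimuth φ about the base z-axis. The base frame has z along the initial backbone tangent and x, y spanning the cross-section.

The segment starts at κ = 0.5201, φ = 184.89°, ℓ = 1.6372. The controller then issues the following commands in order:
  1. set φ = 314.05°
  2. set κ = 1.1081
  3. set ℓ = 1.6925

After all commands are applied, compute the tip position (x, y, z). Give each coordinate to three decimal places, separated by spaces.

initial: κ=0.5201, φ=184.89°, ℓ=1.6372
cmd 1: set φ=314.05° → (κ,φ,ℓ)=(0.5201,314.05°,1.6372) → tip=(0.4561,-0.4714,1.4464)
cmd 2: set κ=1.1081 → (κ,φ,ℓ)=(1.1081,314.05°,1.6372) → tip=(0.7787,-0.8049,0.8758)
cmd 3: set ℓ=1.6925 → (κ,φ,ℓ)=(1.1081,314.05°,1.6925) → tip=(0.8157,-0.8432,0.8609)

0.816 -0.843 0.861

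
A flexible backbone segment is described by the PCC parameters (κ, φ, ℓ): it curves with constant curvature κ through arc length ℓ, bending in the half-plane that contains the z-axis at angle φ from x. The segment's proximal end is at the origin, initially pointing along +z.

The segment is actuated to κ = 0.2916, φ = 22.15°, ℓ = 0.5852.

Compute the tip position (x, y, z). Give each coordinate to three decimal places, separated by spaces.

0.046 0.019 0.582

θ = κ·ℓ = 0.2916 × 0.5852 = 0.17064 rad
ρ = (1 − cos θ)/κ = (1 − 0.98548)/0.2916 = 0.04981
z = sin θ / κ = 0.16982/0.2916 = 0.58236
x = ρ cos φ = 0.04981 × cos(22.15°) = 0.04613
y = ρ sin φ = 0.04981 × sin(22.15°) = 0.01878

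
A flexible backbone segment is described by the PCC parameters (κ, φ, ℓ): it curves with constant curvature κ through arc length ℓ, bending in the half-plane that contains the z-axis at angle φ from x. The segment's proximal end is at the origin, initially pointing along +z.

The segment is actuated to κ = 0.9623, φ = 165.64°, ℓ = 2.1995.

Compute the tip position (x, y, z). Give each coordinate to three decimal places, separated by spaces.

-1.529 0.392 0.888

θ = κ·ℓ = 0.9623 × 2.1995 = 2.11658 rad
ρ = (1 − cos θ)/κ = (1 − -0.51909)/0.9623 = 1.57860
z = sin θ / κ = 0.85472/0.9623 = 0.88821
x = ρ cos φ = 1.57860 × cos(165.64°) = -1.52928
y = ρ sin φ = 1.57860 × sin(165.64°) = 0.39151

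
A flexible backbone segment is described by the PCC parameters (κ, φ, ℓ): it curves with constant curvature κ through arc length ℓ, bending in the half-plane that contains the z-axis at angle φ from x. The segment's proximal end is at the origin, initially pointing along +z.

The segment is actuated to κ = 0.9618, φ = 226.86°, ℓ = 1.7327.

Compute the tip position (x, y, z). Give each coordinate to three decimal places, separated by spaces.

-0.779 -0.831 1.035

θ = κ·ℓ = 0.9618 × 1.7327 = 1.66651 rad
ρ = (1 − cos θ)/κ = (1 − -0.09557)/0.9618 = 1.13908
z = sin θ / κ = 0.99542/0.9618 = 1.03496
x = ρ cos φ = 1.13908 × cos(226.86°) = -0.77888
y = ρ sin φ = 1.13908 × sin(226.86°) = -0.83117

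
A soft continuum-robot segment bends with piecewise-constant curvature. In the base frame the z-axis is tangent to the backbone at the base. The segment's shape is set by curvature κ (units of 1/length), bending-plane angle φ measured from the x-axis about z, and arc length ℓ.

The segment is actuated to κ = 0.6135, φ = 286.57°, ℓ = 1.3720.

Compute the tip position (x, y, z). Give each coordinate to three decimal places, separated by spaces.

θ = κ·ℓ = 0.6135 × 1.3720 = 0.84172 rad
ρ = (1 − cos θ)/κ = (1 − 0.66618)/0.6135 = 0.54412
z = sin θ / κ = 0.74579/0.6135 = 1.21563
x = ρ cos φ = 0.54412 × cos(286.57°) = 0.15518
y = ρ sin φ = 0.54412 × sin(286.57°) = -0.52153

0.155 -0.522 1.216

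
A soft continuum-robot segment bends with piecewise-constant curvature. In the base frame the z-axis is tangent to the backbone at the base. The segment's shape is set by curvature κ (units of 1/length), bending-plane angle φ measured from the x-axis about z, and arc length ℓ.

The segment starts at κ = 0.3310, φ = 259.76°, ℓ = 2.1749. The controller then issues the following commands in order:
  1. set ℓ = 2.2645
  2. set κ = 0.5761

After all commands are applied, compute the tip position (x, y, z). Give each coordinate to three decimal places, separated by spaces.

-0.227 -1.259 1.675

initial: κ=0.3310, φ=259.76°, ℓ=2.1749
cmd 1: set ℓ=2.2645 → (κ,φ,ℓ)=(0.3310,259.76°,2.2645) → tip=(-0.1439,-0.7968,2.0583)
cmd 2: set κ=0.5761 → (κ,φ,ℓ)=(0.5761,259.76°,2.2645) → tip=(-0.2274,-1.2588,1.6747)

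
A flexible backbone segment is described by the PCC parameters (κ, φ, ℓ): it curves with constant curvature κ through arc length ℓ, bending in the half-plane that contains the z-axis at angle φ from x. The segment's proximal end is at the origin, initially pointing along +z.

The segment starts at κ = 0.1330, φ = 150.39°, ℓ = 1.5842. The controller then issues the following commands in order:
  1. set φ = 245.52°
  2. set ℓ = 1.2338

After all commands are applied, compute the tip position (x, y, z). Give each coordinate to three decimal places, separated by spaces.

initial: κ=0.1330, φ=150.39°, ℓ=1.5842
cmd 1: set φ=245.52° → (κ,φ,ℓ)=(0.1330,245.52°,1.5842) → tip=(-0.0689,-0.1513,1.5725)
cmd 2: set ℓ=1.2338 → (κ,φ,ℓ)=(0.1330,245.52°,1.2338) → tip=(-0.0419,-0.0919,1.2283)

-0.042 -0.092 1.228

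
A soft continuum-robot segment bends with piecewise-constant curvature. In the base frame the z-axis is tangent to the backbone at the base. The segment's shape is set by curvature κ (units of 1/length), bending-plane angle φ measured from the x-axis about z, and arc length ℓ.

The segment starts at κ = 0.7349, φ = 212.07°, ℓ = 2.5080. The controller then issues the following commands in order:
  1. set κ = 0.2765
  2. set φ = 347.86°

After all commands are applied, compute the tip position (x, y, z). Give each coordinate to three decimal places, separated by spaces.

initial: κ=0.7349, φ=212.07°, ℓ=2.5080
cmd 1: set κ=0.2765 → (κ,φ,ℓ)=(0.2765,212.07°,2.5080) → tip=(-0.7078,-0.4435,2.3118)
cmd 2: set φ=347.86° → (κ,φ,ℓ)=(0.2765,347.86°,2.5080) → tip=(0.8166,-0.1757,2.3118)

0.817 -0.176 2.312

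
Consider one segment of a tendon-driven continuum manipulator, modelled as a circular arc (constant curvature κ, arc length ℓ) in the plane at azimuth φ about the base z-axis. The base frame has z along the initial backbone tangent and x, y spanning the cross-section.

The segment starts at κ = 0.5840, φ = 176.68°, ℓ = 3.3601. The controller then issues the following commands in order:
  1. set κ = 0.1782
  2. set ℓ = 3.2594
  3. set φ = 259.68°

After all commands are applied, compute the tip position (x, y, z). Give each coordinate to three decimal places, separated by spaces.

initial: κ=0.5840, φ=176.68°, ℓ=3.3601
cmd 1: set κ=0.1782 → (κ,φ,ℓ)=(0.1782,176.68°,3.3601) → tip=(-0.9746,0.0565,3.1629)
cmd 2: set ℓ=3.2594 → (κ,φ,ℓ)=(0.1782,176.68°,3.2594) → tip=(-0.9187,0.0533,3.0792)
cmd 3: set φ=259.68° → (κ,φ,ℓ)=(0.1782,259.68°,3.2594) → tip=(-0.1649,-0.9054,3.0792)

-0.165 -0.905 3.079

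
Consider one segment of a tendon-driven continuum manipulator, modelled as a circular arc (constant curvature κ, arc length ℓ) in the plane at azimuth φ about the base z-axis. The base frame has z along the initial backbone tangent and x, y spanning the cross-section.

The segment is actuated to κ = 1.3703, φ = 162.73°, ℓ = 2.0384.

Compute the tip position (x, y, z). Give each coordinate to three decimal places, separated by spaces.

θ = κ·ℓ = 1.3703 × 2.0384 = 2.79322 rad
ρ = (1 − cos θ)/κ = (1 − -0.93993)/1.3703 = 1.41570
z = sin θ / κ = 0.34137/1.3703 = 0.24912
x = ρ cos φ = 1.41570 × cos(162.73°) = -1.35187
y = ρ sin φ = 1.41570 × sin(162.73°) = 0.42028

-1.352 0.420 0.249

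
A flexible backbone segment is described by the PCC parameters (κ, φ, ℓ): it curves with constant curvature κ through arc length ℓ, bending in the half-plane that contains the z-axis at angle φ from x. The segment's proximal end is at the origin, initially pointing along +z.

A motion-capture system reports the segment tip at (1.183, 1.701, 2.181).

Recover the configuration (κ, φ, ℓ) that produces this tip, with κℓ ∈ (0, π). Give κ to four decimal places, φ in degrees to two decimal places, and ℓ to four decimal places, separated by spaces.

ρ = √(x²+y²) = √(1.183² + 1.701²) = 2.07193
φ = atan2(y, x) mod 360° = atan2(1.701, 1.183) = 55.1824°
|p|² = ρ² + z² = 2.07193² + 2.181² = 9.04965
κ = 2ρ / |p|² = 2×2.07193 / 9.04965 = 0.45790
θ = 2·atan2(ρ, z) = 2·atan2(2.07193, 2.181) = 1.51952 rad
ℓ = θ/κ = 1.51952/0.45790 = 3.31843

0.4579 55.18 3.3184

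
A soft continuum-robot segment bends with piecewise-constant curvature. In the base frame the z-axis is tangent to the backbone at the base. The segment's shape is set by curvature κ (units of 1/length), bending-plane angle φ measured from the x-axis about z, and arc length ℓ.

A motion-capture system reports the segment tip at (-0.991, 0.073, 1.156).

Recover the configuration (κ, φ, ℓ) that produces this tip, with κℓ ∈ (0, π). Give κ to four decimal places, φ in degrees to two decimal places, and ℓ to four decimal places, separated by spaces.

ρ = √(x²+y²) = √(-0.991² + 0.073²) = 0.99369
φ = atan2(y, x) mod 360° = atan2(0.073, -0.991) = 175.7870°
|p|² = ρ² + z² = 0.99369² + 1.156² = 2.32375
κ = 2ρ / |p|² = 2×0.99369 / 2.32375 = 0.85524
θ = 2·atan2(ρ, z) = 2·atan2(0.99369, 1.156) = 1.42007 rad
ℓ = θ/κ = 1.42007/0.85524 = 1.66043

0.8552 175.79 1.6604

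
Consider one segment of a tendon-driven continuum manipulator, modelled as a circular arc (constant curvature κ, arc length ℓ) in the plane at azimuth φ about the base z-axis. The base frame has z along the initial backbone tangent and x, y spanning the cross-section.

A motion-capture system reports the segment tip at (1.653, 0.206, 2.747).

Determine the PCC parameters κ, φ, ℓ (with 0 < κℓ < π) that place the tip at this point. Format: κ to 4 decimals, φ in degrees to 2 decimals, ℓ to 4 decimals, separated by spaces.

ρ = √(x²+y²) = √(1.653² + 0.206²) = 1.66579
φ = atan2(y, x) mod 360° = atan2(0.206, 1.653) = 7.1037°
|p|² = ρ² + z² = 1.66579² + 2.747² = 10.32085
κ = 2ρ / |p|² = 2×1.66579 / 10.32085 = 0.32280
θ = 2·atan2(ρ, z) = 2·atan2(1.66579, 2.747) = 1.09023 rad
ℓ = θ/κ = 1.09023/0.32280 = 3.37741

0.3228 7.10 3.3774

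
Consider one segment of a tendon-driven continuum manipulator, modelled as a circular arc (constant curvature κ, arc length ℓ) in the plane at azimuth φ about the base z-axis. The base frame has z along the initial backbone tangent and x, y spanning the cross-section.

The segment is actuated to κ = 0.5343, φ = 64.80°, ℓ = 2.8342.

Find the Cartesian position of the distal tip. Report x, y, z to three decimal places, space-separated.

θ = κ·ℓ = 0.5343 × 2.8342 = 1.51431 rad
ρ = (1 − cos θ)/κ = (1 − 0.05645)/0.5343 = 1.76595
z = sin θ / κ = 0.99841/0.5343 = 1.86862
x = ρ cos φ = 1.76595 × cos(64.80°) = 0.75190
y = ρ sin φ = 1.76595 × sin(64.80°) = 1.59788

0.752 1.598 1.869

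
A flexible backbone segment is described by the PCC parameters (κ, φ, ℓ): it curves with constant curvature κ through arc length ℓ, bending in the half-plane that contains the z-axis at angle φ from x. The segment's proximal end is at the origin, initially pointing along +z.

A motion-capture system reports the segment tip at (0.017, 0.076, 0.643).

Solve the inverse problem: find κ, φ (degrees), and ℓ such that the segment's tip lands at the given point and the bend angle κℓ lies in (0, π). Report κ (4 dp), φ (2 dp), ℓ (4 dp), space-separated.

ρ = √(x²+y²) = √(0.017² + 0.076²) = 0.07788
φ = atan2(y, x) mod 360° = atan2(0.076, 0.017) = 77.3914°
|p|² = ρ² + z² = 0.07788² + 0.643² = 0.41951
κ = 2ρ / |p|² = 2×0.07788 / 0.41951 = 0.37128
θ = 2·atan2(ρ, z) = 2·atan2(0.07788, 0.643) = 0.24106 rad
ℓ = θ/κ = 0.24106/0.37128 = 0.64927

0.3713 77.39 0.6493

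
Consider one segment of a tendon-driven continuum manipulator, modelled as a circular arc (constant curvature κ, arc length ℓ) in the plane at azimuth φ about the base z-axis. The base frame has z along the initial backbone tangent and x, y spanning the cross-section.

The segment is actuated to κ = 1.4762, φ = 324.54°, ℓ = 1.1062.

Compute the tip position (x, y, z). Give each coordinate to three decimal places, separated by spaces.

0.586 -0.417 0.676

θ = κ·ℓ = 1.4762 × 1.1062 = 1.63297 rad
ρ = (1 − cos θ)/κ = (1 − -0.06214)/1.4762 = 0.71951
z = sin θ / κ = 0.99807/1.4762 = 0.67611
x = ρ cos φ = 0.71951 × cos(324.54°) = 0.58605
y = ρ sin φ = 0.71951 × sin(324.54°) = -0.41741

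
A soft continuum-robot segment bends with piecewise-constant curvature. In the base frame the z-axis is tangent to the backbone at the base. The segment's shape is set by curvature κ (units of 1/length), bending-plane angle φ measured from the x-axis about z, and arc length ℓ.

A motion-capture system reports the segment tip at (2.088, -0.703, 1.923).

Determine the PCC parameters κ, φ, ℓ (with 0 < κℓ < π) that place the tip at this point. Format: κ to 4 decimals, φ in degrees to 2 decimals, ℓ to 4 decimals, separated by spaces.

ρ = √(x²+y²) = √(2.088² + -0.703²) = 2.20317
φ = atan2(y, x) mod 360° = atan2(-0.703, 2.088) = 341.3924°
|p|² = ρ² + z² = 2.20317² + 1.923² = 8.55188
κ = 2ρ / |p|² = 2×2.20317 / 8.55188 = 0.51525
θ = 2·atan2(ρ, z) = 2·atan2(2.20317, 1.923) = 1.70639 rad
ℓ = θ/κ = 1.70639/0.51525 = 3.31178

0.5152 341.39 3.3118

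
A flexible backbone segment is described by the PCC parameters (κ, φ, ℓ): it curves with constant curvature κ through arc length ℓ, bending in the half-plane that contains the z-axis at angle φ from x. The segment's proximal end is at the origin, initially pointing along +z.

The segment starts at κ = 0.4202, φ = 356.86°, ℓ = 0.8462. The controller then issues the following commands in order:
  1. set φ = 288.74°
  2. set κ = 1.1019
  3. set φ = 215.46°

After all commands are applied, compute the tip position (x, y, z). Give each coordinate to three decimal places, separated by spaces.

initial: κ=0.4202, φ=356.86°, ℓ=0.8462
cmd 1: set φ=288.74° → (κ,φ,ℓ)=(0.4202,288.74°,0.8462) → tip=(0.0478,-0.1410,0.8285)
cmd 2: set κ=1.1019 → (κ,φ,ℓ)=(1.1019,288.74°,0.8462) → tip=(0.1178,-0.3473,0.7288)
cmd 3: set φ=215.46° → (κ,φ,ℓ)=(1.1019,215.46°,0.8462) → tip=(-0.2987,-0.2128,0.7288)

-0.299 -0.213 0.729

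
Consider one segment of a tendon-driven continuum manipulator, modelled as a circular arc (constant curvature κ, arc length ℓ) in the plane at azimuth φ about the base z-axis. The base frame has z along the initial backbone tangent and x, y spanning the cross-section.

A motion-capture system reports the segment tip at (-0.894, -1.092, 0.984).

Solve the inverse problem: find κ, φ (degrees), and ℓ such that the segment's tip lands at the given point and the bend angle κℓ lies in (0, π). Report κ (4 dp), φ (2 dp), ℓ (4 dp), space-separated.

ρ = √(x²+y²) = √(-0.894² + -1.092²) = 1.41128
φ = atan2(y, x) mod 360° = atan2(-1.092, -0.894) = 230.6935°
|p|² = ρ² + z² = 1.41128² + 0.984² = 2.95996
κ = 2ρ / |p|² = 2×1.41128 / 2.95996 = 0.95358
θ = 2·atan2(ρ, z) = 2·atan2(1.41128, 0.984) = 1.92385 rad
ℓ = θ/κ = 1.92385/0.95358 = 2.01750

0.9536 230.69 2.0175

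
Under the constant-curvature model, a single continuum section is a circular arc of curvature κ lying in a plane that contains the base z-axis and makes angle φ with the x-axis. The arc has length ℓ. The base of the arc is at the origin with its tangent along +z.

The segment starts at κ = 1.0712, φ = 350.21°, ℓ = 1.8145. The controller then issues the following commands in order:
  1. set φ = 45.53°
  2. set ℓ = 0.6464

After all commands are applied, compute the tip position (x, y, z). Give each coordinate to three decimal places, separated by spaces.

initial: κ=1.0712, φ=350.21°, ℓ=1.8145
cmd 1: set φ=45.53° → (κ,φ,ℓ)=(1.0712,45.53°,1.8145) → tip=(0.8922,0.9089,0.8694)
cmd 2: set ℓ=0.6464 → (κ,φ,ℓ)=(1.0712,45.53°,0.6464) → tip=(0.1506,0.1534,0.5960)

0.151 0.153 0.596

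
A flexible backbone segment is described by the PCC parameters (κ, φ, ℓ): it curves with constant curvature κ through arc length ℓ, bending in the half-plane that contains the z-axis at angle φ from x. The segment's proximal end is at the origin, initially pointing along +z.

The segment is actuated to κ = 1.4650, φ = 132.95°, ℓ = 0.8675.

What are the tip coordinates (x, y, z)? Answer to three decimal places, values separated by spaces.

θ = κ·ℓ = 1.4650 × 0.8675 = 1.27089 rad
ρ = (1 − cos θ)/κ = (1 − 0.29543)/1.4650 = 0.48093
z = sin θ / κ = 0.95536/1.4650 = 0.65213
x = ρ cos φ = 0.48093 × cos(132.95°) = -0.32769
y = ρ sin φ = 0.48093 × sin(132.95°) = 0.35202

-0.328 0.352 0.652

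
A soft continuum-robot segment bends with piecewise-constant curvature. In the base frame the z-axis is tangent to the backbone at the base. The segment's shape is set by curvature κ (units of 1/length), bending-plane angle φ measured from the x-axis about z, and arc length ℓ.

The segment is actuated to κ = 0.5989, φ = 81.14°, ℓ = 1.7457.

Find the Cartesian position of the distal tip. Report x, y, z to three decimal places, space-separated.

0.128 0.822 1.445

θ = κ·ℓ = 0.5989 × 1.7457 = 1.04550 rad
ρ = (1 − cos θ)/κ = (1 − 0.50147)/0.5989 = 0.83241
z = sin θ / κ = 0.86518/0.5989 = 1.44461
x = ρ cos φ = 0.83241 × cos(81.14°) = 0.12821
y = ρ sin φ = 0.83241 × sin(81.14°) = 0.82248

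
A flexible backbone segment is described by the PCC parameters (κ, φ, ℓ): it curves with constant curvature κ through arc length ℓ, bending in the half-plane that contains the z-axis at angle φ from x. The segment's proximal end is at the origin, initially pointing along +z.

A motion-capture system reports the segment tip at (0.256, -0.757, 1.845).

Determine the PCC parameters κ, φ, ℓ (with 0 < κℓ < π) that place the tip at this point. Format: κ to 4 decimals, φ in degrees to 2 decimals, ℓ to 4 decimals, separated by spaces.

ρ = √(x²+y²) = √(0.256² + -0.757²) = 0.79912
φ = atan2(y, x) mod 360° = atan2(-0.757, 0.256) = 288.6844°
|p|² = ρ² + z² = 0.79912² + 1.845² = 4.04261
κ = 2ρ / |p|² = 2×0.79912 / 4.04261 = 0.39535
θ = 2·atan2(ρ, z) = 2·atan2(0.79912, 1.845) = 0.81746 rad
ℓ = θ/κ = 0.81746/0.39535 = 2.06772

0.3953 288.68 2.0677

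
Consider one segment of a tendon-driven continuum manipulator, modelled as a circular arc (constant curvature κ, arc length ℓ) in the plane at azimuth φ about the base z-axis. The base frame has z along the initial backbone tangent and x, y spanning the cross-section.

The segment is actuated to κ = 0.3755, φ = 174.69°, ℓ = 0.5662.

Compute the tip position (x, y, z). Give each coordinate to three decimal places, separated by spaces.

-0.060 0.006 0.562

θ = κ·ℓ = 0.3755 × 0.5662 = 0.21261 rad
ρ = (1 − cos θ)/κ = (1 − 0.97748)/0.3755 = 0.05996
z = sin θ / κ = 0.21101/0.3755 = 0.56194
x = ρ cos φ = 0.05996 × cos(174.69°) = -0.05971
y = ρ sin φ = 0.05996 × sin(174.69°) = 0.00555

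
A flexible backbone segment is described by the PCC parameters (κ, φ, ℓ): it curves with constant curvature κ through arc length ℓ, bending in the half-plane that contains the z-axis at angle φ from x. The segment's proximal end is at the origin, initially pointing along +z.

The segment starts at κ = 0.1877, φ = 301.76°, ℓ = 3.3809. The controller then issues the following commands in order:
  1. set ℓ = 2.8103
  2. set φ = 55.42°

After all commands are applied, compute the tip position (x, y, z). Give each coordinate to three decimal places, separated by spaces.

initial: κ=0.1877, φ=301.76°, ℓ=3.3809
cmd 1: set ℓ=2.8103 → (κ,φ,ℓ)=(0.1877,301.76°,2.8103) → tip=(0.3812,-0.6157,2.6818)
cmd 2: set φ=55.42° → (κ,φ,ℓ)=(0.1877,55.42°,2.8103) → tip=(0.4110,0.5962,2.6818)

0.411 0.596 2.682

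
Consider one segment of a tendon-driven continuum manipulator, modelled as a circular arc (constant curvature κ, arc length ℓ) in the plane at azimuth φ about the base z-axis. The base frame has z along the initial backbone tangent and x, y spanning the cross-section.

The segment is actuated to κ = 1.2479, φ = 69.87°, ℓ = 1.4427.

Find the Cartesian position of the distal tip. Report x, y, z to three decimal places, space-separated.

0.339 0.924 0.780

θ = κ·ℓ = 1.2479 × 1.4427 = 1.80035 rad
ρ = (1 − cos θ)/κ = (1 − -0.22754)/1.2479 = 0.98368
z = sin θ / κ = 0.97377/1.2479 = 0.78033
x = ρ cos φ = 0.98368 × cos(69.87°) = 0.33854
y = ρ sin φ = 0.98368 × sin(69.87°) = 0.92359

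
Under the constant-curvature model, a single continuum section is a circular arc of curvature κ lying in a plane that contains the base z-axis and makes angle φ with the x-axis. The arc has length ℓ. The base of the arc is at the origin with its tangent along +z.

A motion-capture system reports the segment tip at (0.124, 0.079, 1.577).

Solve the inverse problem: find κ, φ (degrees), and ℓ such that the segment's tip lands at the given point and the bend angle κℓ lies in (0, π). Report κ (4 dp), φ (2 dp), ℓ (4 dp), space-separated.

0.1172 32.50 1.5861

ρ = √(x²+y²) = √(0.124² + 0.079²) = 0.14703
φ = atan2(y, x) mod 360° = atan2(0.079, 0.124) = 32.5011°
|p|² = ρ² + z² = 0.14703² + 1.577² = 2.50855
κ = 2ρ / |p|² = 2×0.14703 / 2.50855 = 0.11722
θ = 2·atan2(ρ, z) = 2·atan2(0.14703, 1.577) = 0.18593 rad
ℓ = θ/κ = 0.18593/0.11722 = 1.58612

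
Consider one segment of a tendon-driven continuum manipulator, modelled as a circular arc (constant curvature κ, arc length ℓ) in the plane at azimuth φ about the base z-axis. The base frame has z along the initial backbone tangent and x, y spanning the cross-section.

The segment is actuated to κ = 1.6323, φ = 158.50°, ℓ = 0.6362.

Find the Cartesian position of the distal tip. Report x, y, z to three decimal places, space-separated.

θ = κ·ℓ = 1.6323 × 0.6362 = 1.03847 rad
ρ = (1 − cos θ)/κ = (1 − 0.50754)/1.6323 = 0.30170
z = sin θ / κ = 0.86163/1.6323 = 0.52786
x = ρ cos φ = 0.30170 × cos(158.50°) = -0.28070
y = ρ sin φ = 0.30170 × sin(158.50°) = 0.11057

-0.281 0.111 0.528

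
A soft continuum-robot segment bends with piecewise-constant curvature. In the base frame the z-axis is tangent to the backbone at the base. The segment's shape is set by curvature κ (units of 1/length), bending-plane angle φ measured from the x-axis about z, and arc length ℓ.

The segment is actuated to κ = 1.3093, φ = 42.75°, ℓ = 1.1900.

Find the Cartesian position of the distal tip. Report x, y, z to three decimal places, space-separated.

θ = κ·ℓ = 1.3093 × 1.1900 = 1.55807 rad
ρ = (1 − cos θ)/κ = (1 − 0.01273)/1.3093 = 0.75404
z = sin θ / κ = 0.99992/1.3093 = 0.76371
x = ρ cos φ = 0.75404 × cos(42.75°) = 0.55371
y = ρ sin φ = 0.75404 × sin(42.75°) = 0.51185

0.554 0.512 0.764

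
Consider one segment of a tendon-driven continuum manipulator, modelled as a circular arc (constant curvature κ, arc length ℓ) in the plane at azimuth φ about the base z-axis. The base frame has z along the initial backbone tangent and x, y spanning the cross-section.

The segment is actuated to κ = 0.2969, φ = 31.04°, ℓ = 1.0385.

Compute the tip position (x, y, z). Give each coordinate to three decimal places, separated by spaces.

θ = κ·ℓ = 0.2969 × 1.0385 = 0.30833 rad
ρ = (1 − cos θ)/κ = (1 − 0.95284)/0.2969 = 0.15884
z = sin θ / κ = 0.30347/0.2969 = 1.02212
x = ρ cos φ = 0.15884 × cos(31.04°) = 0.13609
y = ρ sin φ = 0.15884 × sin(31.04°) = 0.08190

0.136 0.082 1.022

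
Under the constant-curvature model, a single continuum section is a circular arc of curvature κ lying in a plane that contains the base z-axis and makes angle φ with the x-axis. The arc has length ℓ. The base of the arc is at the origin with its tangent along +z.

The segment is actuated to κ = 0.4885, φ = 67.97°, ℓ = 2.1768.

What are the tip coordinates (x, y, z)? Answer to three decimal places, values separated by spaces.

θ = κ·ℓ = 0.4885 × 2.1768 = 1.06337 rad
ρ = (1 − cos θ)/κ = (1 − 0.48593)/0.4885 = 1.05234
z = sin θ / κ = 0.87400/0.4885 = 1.78914
x = ρ cos φ = 1.05234 × cos(67.97°) = 0.39472
y = ρ sin φ = 1.05234 × sin(67.97°) = 0.97551

0.395 0.976 1.789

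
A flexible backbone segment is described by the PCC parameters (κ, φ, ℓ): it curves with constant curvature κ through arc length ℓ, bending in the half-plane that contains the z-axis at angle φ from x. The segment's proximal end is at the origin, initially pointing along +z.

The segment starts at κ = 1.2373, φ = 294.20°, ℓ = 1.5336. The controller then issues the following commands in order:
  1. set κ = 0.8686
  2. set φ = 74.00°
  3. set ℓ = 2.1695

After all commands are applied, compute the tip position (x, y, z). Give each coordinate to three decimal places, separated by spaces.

initial: κ=1.2373, φ=294.20°, ℓ=1.5336
cmd 1: set κ=0.8686 → (κ,φ,ℓ)=(0.8686,294.20°,1.5336) → tip=(0.3603,-0.8018,1.1186)
cmd 2: set φ=74.00° → (κ,φ,ℓ)=(0.8686,74.00°,1.5336) → tip=(0.2423,0.8450,1.1186)
cmd 3: set ℓ=2.1695 → (κ,φ,ℓ)=(0.8686,74.00°,2.1695) → tip=(0.4152,1.4481,1.0951)

0.415 1.448 1.095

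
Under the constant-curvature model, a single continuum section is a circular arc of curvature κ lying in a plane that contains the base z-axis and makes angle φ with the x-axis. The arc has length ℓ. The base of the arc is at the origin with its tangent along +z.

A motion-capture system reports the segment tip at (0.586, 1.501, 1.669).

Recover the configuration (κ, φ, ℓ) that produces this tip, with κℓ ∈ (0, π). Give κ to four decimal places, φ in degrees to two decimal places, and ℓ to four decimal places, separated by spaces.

ρ = √(x²+y²) = √(0.586² + 1.501²) = 1.61133
φ = atan2(y, x) mod 360° = atan2(1.501, 0.586) = 68.6740°
|p|² = ρ² + z² = 1.61133² + 1.669² = 5.38196
κ = 2ρ / |p|² = 2×1.61133 / 5.38196 = 0.59879
θ = 2·atan2(ρ, z) = 2·atan2(1.61133, 1.669) = 1.53564 rad
ℓ = θ/κ = 1.53564/0.59879 = 2.56457

0.5988 68.67 2.5646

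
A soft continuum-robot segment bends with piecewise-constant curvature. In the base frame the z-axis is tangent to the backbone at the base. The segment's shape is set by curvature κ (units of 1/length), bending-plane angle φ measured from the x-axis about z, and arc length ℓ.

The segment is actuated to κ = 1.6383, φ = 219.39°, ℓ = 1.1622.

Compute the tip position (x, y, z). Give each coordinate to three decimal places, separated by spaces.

θ = κ·ℓ = 1.6383 × 1.1622 = 1.90403 rad
ρ = (1 − cos θ)/κ = (1 − -0.32710)/1.6383 = 0.81005
z = sin θ / κ = 0.94499/1.6383 = 0.57681
x = ρ cos φ = 0.81005 × cos(219.39°) = -0.62604
y = ρ sin φ = 0.81005 × sin(219.39°) = -0.51405

-0.626 -0.514 0.577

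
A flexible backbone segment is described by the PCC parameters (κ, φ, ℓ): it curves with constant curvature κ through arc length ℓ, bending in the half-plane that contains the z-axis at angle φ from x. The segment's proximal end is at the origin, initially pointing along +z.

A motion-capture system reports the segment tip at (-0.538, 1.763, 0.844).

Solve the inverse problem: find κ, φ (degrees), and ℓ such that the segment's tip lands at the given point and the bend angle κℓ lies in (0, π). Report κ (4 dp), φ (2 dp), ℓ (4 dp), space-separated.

0.8970 106.97 2.5450

ρ = √(x²+y²) = √(-0.538² + 1.763²) = 1.84326
φ = atan2(y, x) mod 360° = atan2(1.763, -0.538) = 106.9702°
|p|² = ρ² + z² = 1.84326² + 0.844² = 4.10995
κ = 2ρ / |p|² = 2×1.84326 / 4.10995 = 0.89698
θ = 2·atan2(ρ, z) = 2·atan2(1.84326, 0.844) = 2.28281 rad
ℓ = θ/κ = 2.28281/0.89698 = 2.54501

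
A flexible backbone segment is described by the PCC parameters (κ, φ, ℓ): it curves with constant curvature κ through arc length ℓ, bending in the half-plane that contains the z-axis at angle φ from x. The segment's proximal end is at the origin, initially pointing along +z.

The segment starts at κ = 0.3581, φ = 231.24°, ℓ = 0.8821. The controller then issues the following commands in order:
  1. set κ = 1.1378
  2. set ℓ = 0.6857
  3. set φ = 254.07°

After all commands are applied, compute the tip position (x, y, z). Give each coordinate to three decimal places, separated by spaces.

initial: κ=0.3581, φ=231.24°, ℓ=0.8821
cmd 1: set κ=1.1378 → (κ,φ,ℓ)=(1.1378,231.24°,0.8821) → tip=(-0.2546,-0.3172,0.7413)
cmd 2: set ℓ=0.6857 → (κ,φ,ℓ)=(1.1378,231.24°,0.6857) → tip=(-0.1591,-0.1982,0.6182)
cmd 3: set φ=254.07° → (κ,φ,ℓ)=(1.1378,254.07°,0.6857) → tip=(-0.0698,-0.2444,0.6182)

-0.070 -0.244 0.618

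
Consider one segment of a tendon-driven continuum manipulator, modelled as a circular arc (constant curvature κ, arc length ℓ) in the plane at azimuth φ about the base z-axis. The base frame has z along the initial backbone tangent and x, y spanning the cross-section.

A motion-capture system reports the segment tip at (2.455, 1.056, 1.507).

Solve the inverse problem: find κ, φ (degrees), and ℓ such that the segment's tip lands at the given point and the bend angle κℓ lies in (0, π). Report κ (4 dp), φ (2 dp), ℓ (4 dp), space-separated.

ρ = √(x²+y²) = √(2.455² + 1.056²) = 2.67248
φ = atan2(y, x) mod 360° = atan2(1.056, 2.455) = 23.2746°
|p|² = ρ² + z² = 2.67248² + 1.507² = 9.41321
κ = 2ρ / |p|² = 2×2.67248 / 9.41321 = 0.56782
θ = 2·atan2(ρ, z) = 2·atan2(2.67248, 1.507) = 2.11470 rad
ℓ = θ/κ = 2.11470/0.56782 = 3.72427

0.5678 23.27 3.7243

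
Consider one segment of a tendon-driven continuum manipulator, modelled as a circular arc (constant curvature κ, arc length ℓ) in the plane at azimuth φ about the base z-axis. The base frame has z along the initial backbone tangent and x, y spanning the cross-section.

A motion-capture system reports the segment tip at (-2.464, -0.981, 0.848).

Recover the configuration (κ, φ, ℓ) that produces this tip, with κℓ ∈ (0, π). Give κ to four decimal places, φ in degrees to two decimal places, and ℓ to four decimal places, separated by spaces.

ρ = √(x²+y²) = √(-2.464² + -0.981²) = 2.65210
φ = atan2(y, x) mod 360° = atan2(-0.981, -2.464) = 201.7091°
|p|² = ρ² + z² = 2.65210² + 0.848² = 7.75276
κ = 2ρ / |p|² = 2×2.65210 / 7.75276 = 0.68417
θ = 2·atan2(ρ, z) = 2·atan2(2.65210, 0.848) = 2.52265 rad
ℓ = θ/κ = 2.52265/0.68417 = 3.68716

0.6842 201.71 3.6872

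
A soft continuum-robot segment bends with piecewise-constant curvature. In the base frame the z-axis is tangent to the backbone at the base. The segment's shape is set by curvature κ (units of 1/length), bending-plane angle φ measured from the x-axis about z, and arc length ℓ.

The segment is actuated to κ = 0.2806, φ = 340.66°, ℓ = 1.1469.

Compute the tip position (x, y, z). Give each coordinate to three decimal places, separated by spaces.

0.173 -0.061 1.127

θ = κ·ℓ = 0.2806 × 1.1469 = 0.32182 rad
ρ = (1 − cos θ)/κ = (1 − 0.94866)/0.2806 = 0.18296
z = sin θ / κ = 0.31629/0.2806 = 1.12721
x = ρ cos φ = 0.18296 × cos(340.66°) = 0.17264
y = ρ sin φ = 0.18296 × sin(340.66°) = -0.06059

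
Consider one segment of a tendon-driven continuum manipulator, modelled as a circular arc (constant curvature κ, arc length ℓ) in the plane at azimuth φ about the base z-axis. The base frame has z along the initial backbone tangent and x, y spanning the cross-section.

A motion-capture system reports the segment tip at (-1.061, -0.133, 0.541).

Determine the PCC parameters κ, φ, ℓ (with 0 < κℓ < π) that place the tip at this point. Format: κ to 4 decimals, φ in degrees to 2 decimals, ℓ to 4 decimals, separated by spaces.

ρ = √(x²+y²) = √(-1.061² + -0.133²) = 1.06930
φ = atan2(y, x) mod 360° = atan2(-0.133, -1.061) = 187.1450°
|p|² = ρ² + z² = 1.06930² + 0.541² = 1.43609
κ = 2ρ / |p|² = 2×1.06930 / 1.43609 = 1.48919
θ = 2·atan2(ρ, z) = 2·atan2(1.06930, 0.541) = 2.20482 rad
ℓ = θ/κ = 2.20482/1.48919 = 1.48055

1.4892 187.14 1.4806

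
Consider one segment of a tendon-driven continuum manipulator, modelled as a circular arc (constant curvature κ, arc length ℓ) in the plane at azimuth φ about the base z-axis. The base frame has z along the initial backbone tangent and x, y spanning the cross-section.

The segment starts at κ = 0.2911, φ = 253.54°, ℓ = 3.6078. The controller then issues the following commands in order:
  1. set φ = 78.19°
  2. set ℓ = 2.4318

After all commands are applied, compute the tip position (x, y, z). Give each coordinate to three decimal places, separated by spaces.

0.169 0.808 2.234

initial: κ=0.2911, φ=253.54°, ℓ=3.6078
cmd 1: set φ=78.19° → (κ,φ,ℓ)=(0.2911,78.19°,3.6078) → tip=(0.3534,1.6901,2.9802)
cmd 2: set ℓ=2.4318 → (κ,φ,ℓ)=(0.2911,78.19°,2.4318) → tip=(0.1689,0.8079,2.2337)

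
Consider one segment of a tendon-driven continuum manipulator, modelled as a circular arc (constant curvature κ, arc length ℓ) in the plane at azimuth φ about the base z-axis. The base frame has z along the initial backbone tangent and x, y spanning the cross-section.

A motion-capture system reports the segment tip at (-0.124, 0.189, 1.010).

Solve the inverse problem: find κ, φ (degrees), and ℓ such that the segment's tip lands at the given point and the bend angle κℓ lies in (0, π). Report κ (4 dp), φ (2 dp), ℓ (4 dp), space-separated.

0.4220 123.27 1.0434

ρ = √(x²+y²) = √(-0.124² + 0.189²) = 0.22605
φ = atan2(y, x) mod 360° = atan2(0.189, -0.124) = 123.2683°
|p|² = ρ² + z² = 0.22605² + 1.010² = 1.07120
κ = 2ρ / |p|² = 2×0.22605 / 1.07120 = 0.42204
θ = 2·atan2(ρ, z) = 2·atan2(0.22605, 1.010) = 0.44036 rad
ℓ = θ/κ = 0.44036/0.42204 = 1.04340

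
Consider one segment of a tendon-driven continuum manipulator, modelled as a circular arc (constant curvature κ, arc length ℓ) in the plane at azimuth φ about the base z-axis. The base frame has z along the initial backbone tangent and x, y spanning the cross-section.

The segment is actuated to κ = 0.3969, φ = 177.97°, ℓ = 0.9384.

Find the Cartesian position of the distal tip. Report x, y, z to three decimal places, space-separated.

-0.173 0.006 0.917

θ = κ·ℓ = 0.3969 × 0.9384 = 0.37245 rad
ρ = (1 − cos θ)/κ = (1 − 0.93144)/0.3969 = 0.17274
z = sin θ / κ = 0.36390/0.3969 = 0.91685
x = ρ cos φ = 0.17274 × cos(177.97°) = -0.17263
y = ρ sin φ = 0.17274 × sin(177.97°) = 0.00612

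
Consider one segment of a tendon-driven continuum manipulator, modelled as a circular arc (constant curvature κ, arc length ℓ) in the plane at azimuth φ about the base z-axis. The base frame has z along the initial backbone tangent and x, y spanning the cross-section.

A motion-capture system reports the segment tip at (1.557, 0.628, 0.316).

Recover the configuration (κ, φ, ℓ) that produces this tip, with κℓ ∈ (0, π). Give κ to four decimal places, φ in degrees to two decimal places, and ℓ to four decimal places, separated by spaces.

1.1505 21.97 2.4072

ρ = √(x²+y²) = √(1.557² + 0.628²) = 1.67888
φ = atan2(y, x) mod 360° = atan2(0.628, 1.557) = 21.9662°
|p|² = ρ² + z² = 1.67888² + 0.316² = 2.91849
κ = 2ρ / |p|² = 2×1.67888 / 2.91849 = 1.15051
θ = 2·atan2(ρ, z) = 2·atan2(1.67888, 0.316) = 2.76950 rad
ℓ = θ/κ = 2.76950/1.15051 = 2.40719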